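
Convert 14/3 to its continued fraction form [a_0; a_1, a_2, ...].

[4; 1, 2]

Run the Euclidean algorithm on 14 and 3; the successive quotients are the partial quotients a_0, a_1, ... (each step inverts the fractional part left over by the previous one):
  14 = 4*3 + 2, so a_0 = 4.
  3 = 1*2 + 1, so a_1 = 1.
  2 = 2*1 + 0, so a_2 = 2.
The remainder reaches 0 after 3 divisions, so the expansion has 3 partial quotients, read off in order.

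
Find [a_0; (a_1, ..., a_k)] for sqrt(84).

Write x_i = (sqrt(84) + m_i)/d_i with (m_0, d_0) = (0, 1). a_0 = floor(sqrt(84)) = 9, since 9^2 = 81 <= 84 < 100 = 10^2.
Iterate m_{i+1} = d_i*a_i - m_i, d_{i+1} = (84 - m_{i+1}^2)/d_i, a_{i+1} = floor((a_0 + m_{i+1})/d_{i+1}):
  m_1 = 1*9 - 0 = 9, d_1 = (84 - 9^2)/1 = 3/1 = 3, a_1 = floor((9 + 9)/3) = 6.
  m_2 = 3*6 - 9 = 9, d_2 = (84 - 9^2)/3 = 3/3 = 1, a_2 = floor((9 + 9)/1) = 18.
  m_3 = 1*18 - 9 = 9, d_3 = (84 - 9^2)/1 = 3/1 = 3: (m_3, d_3) = (m_1, d_1) = (9, 3), so from here the quotients repeat a_1, a_2; the period length is 2.
Hence the expansion of sqrt(84) is a_0 = 9 followed by the repeating block 6, 18 (period 2).

[9; (6, 18)]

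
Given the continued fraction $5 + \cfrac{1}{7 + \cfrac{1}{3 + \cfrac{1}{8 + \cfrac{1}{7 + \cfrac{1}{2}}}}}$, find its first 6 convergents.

5/1, 36/7, 113/22, 940/183, 6693/1303, 14326/2789

Using the convergent recurrence p_i = a_i*p_{i-1} + p_{i-2}, q_i = a_i*q_{i-1} + q_{i-2} with p_{-2}=0, p_{-1}=1, q_{-2}=1, q_{-1}=0:
  i=0: a_0=5, p_0 = 5*1 + 0 = 5, q_0 = 5*0 + 1 = 1.
  i=1: a_1=7, p_1 = 7*5 + 1 = 36, q_1 = 7*1 + 0 = 7.
  i=2: a_2=3, p_2 = 3*36 + 5 = 113, q_2 = 3*7 + 1 = 22.
  i=3: a_3=8, p_3 = 8*113 + 36 = 940, q_3 = 8*22 + 7 = 183.
  i=4: a_4=7, p_4 = 7*940 + 113 = 6693, q_4 = 7*183 + 22 = 1303.
  i=5: a_5=2, p_5 = 2*6693 + 940 = 14326, q_5 = 2*1303 + 183 = 2789.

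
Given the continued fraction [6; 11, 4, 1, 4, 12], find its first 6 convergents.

Using the convergent recurrence p_i = a_i*p_{i-1} + p_{i-2}, q_i = a_i*q_{i-1} + q_{i-2} with p_{-2}=0, p_{-1}=1, q_{-2}=1, q_{-1}=0:
  i=0: a_0=6, p_0 = 6*1 + 0 = 6, q_0 = 6*0 + 1 = 1.
  i=1: a_1=11, p_1 = 11*6 + 1 = 67, q_1 = 11*1 + 0 = 11.
  i=2: a_2=4, p_2 = 4*67 + 6 = 274, q_2 = 4*11 + 1 = 45.
  i=3: a_3=1, p_3 = 1*274 + 67 = 341, q_3 = 1*45 + 11 = 56.
  i=4: a_4=4, p_4 = 4*341 + 274 = 1638, q_4 = 4*56 + 45 = 269.
  i=5: a_5=12, p_5 = 12*1638 + 341 = 19997, q_5 = 12*269 + 56 = 3284.

6/1, 67/11, 274/45, 341/56, 1638/269, 19997/3284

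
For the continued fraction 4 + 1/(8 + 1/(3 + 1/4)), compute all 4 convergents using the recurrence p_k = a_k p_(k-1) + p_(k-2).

4/1, 33/8, 103/25, 445/108

Using the convergent recurrence p_i = a_i*p_{i-1} + p_{i-2}, q_i = a_i*q_{i-1} + q_{i-2} with p_{-2}=0, p_{-1}=1, q_{-2}=1, q_{-1}=0:
  i=0: a_0=4, p_0 = 4*1 + 0 = 4, q_0 = 4*0 + 1 = 1.
  i=1: a_1=8, p_1 = 8*4 + 1 = 33, q_1 = 8*1 + 0 = 8.
  i=2: a_2=3, p_2 = 3*33 + 4 = 103, q_2 = 3*8 + 1 = 25.
  i=3: a_3=4, p_3 = 4*103 + 33 = 445, q_3 = 4*25 + 8 = 108.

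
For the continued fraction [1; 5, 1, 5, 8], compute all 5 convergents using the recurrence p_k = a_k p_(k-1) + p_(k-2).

Using the convergent recurrence p_i = a_i*p_{i-1} + p_{i-2}, q_i = a_i*q_{i-1} + q_{i-2} with p_{-2}=0, p_{-1}=1, q_{-2}=1, q_{-1}=0:
  i=0: a_0=1, p_0 = 1*1 + 0 = 1, q_0 = 1*0 + 1 = 1.
  i=1: a_1=5, p_1 = 5*1 + 1 = 6, q_1 = 5*1 + 0 = 5.
  i=2: a_2=1, p_2 = 1*6 + 1 = 7, q_2 = 1*5 + 1 = 6.
  i=3: a_3=5, p_3 = 5*7 + 6 = 41, q_3 = 5*6 + 5 = 35.
  i=4: a_4=8, p_4 = 8*41 + 7 = 335, q_4 = 8*35 + 6 = 286.

1/1, 6/5, 7/6, 41/35, 335/286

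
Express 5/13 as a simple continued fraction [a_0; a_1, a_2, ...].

Run the Euclidean algorithm on 5 and 13; the successive quotients are the partial quotients a_0, a_1, ... (each step inverts the fractional part left over by the previous one):
  5 = 0*13 + 5, so a_0 = 0.
  13 = 2*5 + 3, so a_1 = 2.
  5 = 1*3 + 2, so a_2 = 1.
  3 = 1*2 + 1, so a_3 = 1.
  2 = 2*1 + 0, so a_4 = 2.
The remainder reaches 0 after 5 divisions, so the expansion has 5 partial quotients, read off in order.

[0; 2, 1, 1, 2]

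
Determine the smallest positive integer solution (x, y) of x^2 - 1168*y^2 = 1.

First expand sqrt(1168) as a continued fraction. With x_i = (sqrt(1168) + m_i)/d_i and (m_0, d_0) = (0, 1): a_0 = floor(sqrt(1168)) = 34, since 34^2 = 1156 <= 1168 < 1225 = 35^2.
Iterate m_{i+1} = d_i*a_i - m_i, d_{i+1} = (1168 - m_{i+1}^2)/d_i, a_{i+1} = floor((a_0 + m_{i+1})/d_{i+1}):
  m_1 = 1*34 - 0 = 34, d_1 = (1168 - 34^2)/1 = 12/1 = 12, a_1 = floor((34 + 34)/12) = 5.
  m_2 = 12*5 - 34 = 26, d_2 = (1168 - 26^2)/12 = 492/12 = 41, a_2 = floor((34 + 26)/41) = 1.
  m_3 = 41*1 - 26 = 15, d_3 = (1168 - 15^2)/41 = 943/41 = 23, a_3 = floor((34 + 15)/23) = 2.
  m_4 = 23*2 - 15 = 31, d_4 = (1168 - 31^2)/23 = 207/23 = 9, a_4 = floor((34 + 31)/9) = 7.
  m_5 = 9*7 - 31 = 32, d_5 = (1168 - 32^2)/9 = 144/9 = 16, a_5 = floor((34 + 32)/16) = 4.
  m_6 = 16*4 - 32 = 32, d_6 = (1168 - 32^2)/16 = 144/16 = 9, a_6 = floor((34 + 32)/9) = 7.
  m_7 = 9*7 - 32 = 31, d_7 = (1168 - 31^2)/9 = 207/9 = 23, a_7 = floor((34 + 31)/23) = 2.
  m_8 = 23*2 - 31 = 15, d_8 = (1168 - 15^2)/23 = 943/23 = 41, a_8 = floor((34 + 15)/41) = 1.
  m_9 = 41*1 - 15 = 26, d_9 = (1168 - 26^2)/41 = 492/41 = 12, a_9 = floor((34 + 26)/12) = 5.
  m_10 = 12*5 - 26 = 34, d_10 = (1168 - 34^2)/12 = 12/12 = 1, a_10 = floor((34 + 34)/1) = 68.
  m_11 = 1*68 - 34 = 34, d_11 = (1168 - 34^2)/1 = 12/1 = 12: (m_11, d_11) = (m_1, d_1) = (34, 12), so from here the quotients repeat a_1, ..., a_10; the period length is 10.
So sqrt(1168) = [34; (5, 1, 2, 7, 4, 7, 2, 1, 5, 68)] with period length k = 10.
k is even, so the fundamental solution of x^2 - 1168y^2 = 1 is (p_{k-1}, q_{k-1}) = (p_9, q_9); compute convergents through index 9.
Convergents (p_i = a_i*p_{i-1} + p_{i-2}, q_i = a_i*q_{i-1} + q_{i-2} with p_{-2}=0, p_{-1}=1, q_{-2}=1, q_{-1}=0):
  i=0: a_0=34, p_0 = 34*1 + 0 = 34, q_0 = 34*0 + 1 = 1.
  i=1: a_1=5, p_1 = 5*34 + 1 = 171, q_1 = 5*1 + 0 = 5.
  i=2: a_2=1, p_2 = 1*171 + 34 = 205, q_2 = 1*5 + 1 = 6.
  i=3: a_3=2, p_3 = 2*205 + 171 = 581, q_3 = 2*6 + 5 = 17.
  i=4: a_4=7, p_4 = 7*581 + 205 = 4272, q_4 = 7*17 + 6 = 125.
  i=5: a_5=4, p_5 = 4*4272 + 581 = 17669, q_5 = 4*125 + 17 = 517.
  i=6: a_6=7, p_6 = 7*17669 + 4272 = 127955, q_6 = 7*517 + 125 = 3744.
  i=7: a_7=2, p_7 = 2*127955 + 17669 = 273579, q_7 = 2*3744 + 517 = 8005.
  i=8: a_8=1, p_8 = 1*273579 + 127955 = 401534, q_8 = 1*8005 + 3744 = 11749.
  i=9: a_9=5, p_9 = 5*401534 + 273579 = 2281249, q_9 = 5*11749 + 8005 = 66750.
Check: 2281249^2 - 1168*66750^2 = 5204097000001 - 5204097000000 = 1, so (x, y) = (2281249, 66750) solves the equation, and by the theorem it is the least positive solution.

(x, y) = (2281249, 66750)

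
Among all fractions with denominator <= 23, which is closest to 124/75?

Expand x = 124/75 as a continued fraction with the Euclidean algorithm:
  124 = 1*75 + 49, so a_0 = 1.
  75 = 1*49 + 26, so a_1 = 1.
  49 = 1*26 + 23, so a_2 = 1.
  26 = 1*23 + 3, so a_3 = 1.
  23 = 7*3 + 2, so a_4 = 7.
  3 = 1*2 + 1, so a_5 = 1.
  2 = 2*1 + 0, so a_6 = 2.
so x = [1; 1, 1, 1, 7, 1, 2].
Convergents (p_i = a_i*p_{i-1} + p_{i-2}, q_i = a_i*q_{i-1} + q_{i-2} with p_{-2}=0, p_{-1}=1, q_{-2}=1, q_{-1}=0), until the denominator exceeds 23:
  i=0: a_0=1, p_0 = 1*1 + 0 = 1, q_0 = 1*0 + 1 = 1.
  i=1: a_1=1, p_1 = 1*1 + 1 = 2, q_1 = 1*1 + 0 = 1.
  i=2: a_2=1, p_2 = 1*2 + 1 = 3, q_2 = 1*1 + 1 = 2.
  i=3: a_3=1, p_3 = 1*3 + 2 = 5, q_3 = 1*2 + 1 = 3.
  i=4: a_4=7, p_4 = 7*5 + 3 = 38, q_4 = 7*3 + 2 = 23.
  i=5: a_5=1, p_5 = 1*38 + 5 = 43, q_5 = 1*23 + 3 = 26.
q_5 = 26 > 23, so the last convergent with denominator <= 23 is p_4/q_4 = 38/23.
The closest fraction with denominator <= 23 is either p_4/q_4 or the intermediate fraction (k*p_4 + p_3)/(k*q_4 + q_3) with the largest k >= 1 whose denominator stays <= 23; these approach x as k grows, and every other convergent or intermediate fraction in range is farther away.
Largest k: floor((23 - q_3)/q_4) = floor((23 - 3)/23) = 0.
Since k = 0, no intermediate fraction beyond p_4/q_4 has denominator <= 23, so the convergent 38/23 is the closest (its error is |124*23 - 38*75|/(75*23) = 2/1725).

38/23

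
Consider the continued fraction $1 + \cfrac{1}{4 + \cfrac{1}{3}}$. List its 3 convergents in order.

Using the convergent recurrence p_i = a_i*p_{i-1} + p_{i-2}, q_i = a_i*q_{i-1} + q_{i-2} with p_{-2}=0, p_{-1}=1, q_{-2}=1, q_{-1}=0:
  i=0: a_0=1, p_0 = 1*1 + 0 = 1, q_0 = 1*0 + 1 = 1.
  i=1: a_1=4, p_1 = 4*1 + 1 = 5, q_1 = 4*1 + 0 = 4.
  i=2: a_2=3, p_2 = 3*5 + 1 = 16, q_2 = 3*4 + 1 = 13.

1/1, 5/4, 16/13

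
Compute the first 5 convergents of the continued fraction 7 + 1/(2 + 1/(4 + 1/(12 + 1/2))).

Using the convergent recurrence p_i = a_i*p_{i-1} + p_{i-2}, q_i = a_i*q_{i-1} + q_{i-2} with p_{-2}=0, p_{-1}=1, q_{-2}=1, q_{-1}=0:
  i=0: a_0=7, p_0 = 7*1 + 0 = 7, q_0 = 7*0 + 1 = 1.
  i=1: a_1=2, p_1 = 2*7 + 1 = 15, q_1 = 2*1 + 0 = 2.
  i=2: a_2=4, p_2 = 4*15 + 7 = 67, q_2 = 4*2 + 1 = 9.
  i=3: a_3=12, p_3 = 12*67 + 15 = 819, q_3 = 12*9 + 2 = 110.
  i=4: a_4=2, p_4 = 2*819 + 67 = 1705, q_4 = 2*110 + 9 = 229.

7/1, 15/2, 67/9, 819/110, 1705/229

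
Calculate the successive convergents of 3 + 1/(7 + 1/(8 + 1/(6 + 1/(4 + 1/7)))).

Using the convergent recurrence p_i = a_i*p_{i-1} + p_{i-2}, q_i = a_i*q_{i-1} + q_{i-2} with p_{-2}=0, p_{-1}=1, q_{-2}=1, q_{-1}=0:
  i=0: a_0=3, p_0 = 3*1 + 0 = 3, q_0 = 3*0 + 1 = 1.
  i=1: a_1=7, p_1 = 7*3 + 1 = 22, q_1 = 7*1 + 0 = 7.
  i=2: a_2=8, p_2 = 8*22 + 3 = 179, q_2 = 8*7 + 1 = 57.
  i=3: a_3=6, p_3 = 6*179 + 22 = 1096, q_3 = 6*57 + 7 = 349.
  i=4: a_4=4, p_4 = 4*1096 + 179 = 4563, q_4 = 4*349 + 57 = 1453.
  i=5: a_5=7, p_5 = 7*4563 + 1096 = 33037, q_5 = 7*1453 + 349 = 10520.

3/1, 22/7, 179/57, 1096/349, 4563/1453, 33037/10520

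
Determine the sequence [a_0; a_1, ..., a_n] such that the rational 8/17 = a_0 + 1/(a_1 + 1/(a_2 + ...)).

Run the Euclidean algorithm on 8 and 17; the successive quotients are the partial quotients a_0, a_1, ... (each step inverts the fractional part left over by the previous one):
  8 = 0*17 + 8, so a_0 = 0.
  17 = 2*8 + 1, so a_1 = 2.
  8 = 8*1 + 0, so a_2 = 8.
The remainder reaches 0 after 3 divisions, so the expansion has 3 partial quotients, read off in order.

[0; 2, 8]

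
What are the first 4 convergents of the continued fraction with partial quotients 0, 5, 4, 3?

0/1, 1/5, 4/21, 13/68

Using the convergent recurrence p_i = a_i*p_{i-1} + p_{i-2}, q_i = a_i*q_{i-1} + q_{i-2} with p_{-2}=0, p_{-1}=1, q_{-2}=1, q_{-1}=0:
  i=0: a_0=0, p_0 = 0*1 + 0 = 0, q_0 = 0*0 + 1 = 1.
  i=1: a_1=5, p_1 = 5*0 + 1 = 1, q_1 = 5*1 + 0 = 5.
  i=2: a_2=4, p_2 = 4*1 + 0 = 4, q_2 = 4*5 + 1 = 21.
  i=3: a_3=3, p_3 = 3*4 + 1 = 13, q_3 = 3*21 + 5 = 68.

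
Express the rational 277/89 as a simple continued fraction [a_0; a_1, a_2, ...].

[3; 8, 1, 9]

Run the Euclidean algorithm on 277 and 89; the successive quotients are the partial quotients a_0, a_1, ... (each step inverts the fractional part left over by the previous one):
  277 = 3*89 + 10, so a_0 = 3.
  89 = 8*10 + 9, so a_1 = 8.
  10 = 1*9 + 1, so a_2 = 1.
  9 = 9*1 + 0, so a_3 = 9.
The remainder reaches 0 after 4 divisions, so the expansion has 4 partial quotients, read off in order.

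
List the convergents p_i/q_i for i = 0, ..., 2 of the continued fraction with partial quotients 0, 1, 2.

Using the convergent recurrence p_i = a_i*p_{i-1} + p_{i-2}, q_i = a_i*q_{i-1} + q_{i-2} with p_{-2}=0, p_{-1}=1, q_{-2}=1, q_{-1}=0:
  i=0: a_0=0, p_0 = 0*1 + 0 = 0, q_0 = 0*0 + 1 = 1.
  i=1: a_1=1, p_1 = 1*0 + 1 = 1, q_1 = 1*1 + 0 = 1.
  i=2: a_2=2, p_2 = 2*1 + 0 = 2, q_2 = 2*1 + 1 = 3.

0/1, 1/1, 2/3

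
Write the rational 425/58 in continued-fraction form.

[7; 3, 19]

Run the Euclidean algorithm on 425 and 58; the successive quotients are the partial quotients a_0, a_1, ... (each step inverts the fractional part left over by the previous one):
  425 = 7*58 + 19, so a_0 = 7.
  58 = 3*19 + 1, so a_1 = 3.
  19 = 19*1 + 0, so a_2 = 19.
The remainder reaches 0 after 3 divisions, so the expansion has 3 partial quotients, read off in order.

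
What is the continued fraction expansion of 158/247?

Run the Euclidean algorithm on 158 and 247; the successive quotients are the partial quotients a_0, a_1, ... (each step inverts the fractional part left over by the previous one):
  158 = 0*247 + 158, so a_0 = 0.
  247 = 1*158 + 89, so a_1 = 1.
  158 = 1*89 + 69, so a_2 = 1.
  89 = 1*69 + 20, so a_3 = 1.
  69 = 3*20 + 9, so a_4 = 3.
  20 = 2*9 + 2, so a_5 = 2.
  9 = 4*2 + 1, so a_6 = 4.
  2 = 2*1 + 0, so a_7 = 2.
The remainder reaches 0 after 8 divisions, so the expansion has 8 partial quotients, read off in order.

[0; 1, 1, 1, 3, 2, 4, 2]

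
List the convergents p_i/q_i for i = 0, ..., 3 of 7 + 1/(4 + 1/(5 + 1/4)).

7/1, 29/4, 152/21, 637/88

Using the convergent recurrence p_i = a_i*p_{i-1} + p_{i-2}, q_i = a_i*q_{i-1} + q_{i-2} with p_{-2}=0, p_{-1}=1, q_{-2}=1, q_{-1}=0:
  i=0: a_0=7, p_0 = 7*1 + 0 = 7, q_0 = 7*0 + 1 = 1.
  i=1: a_1=4, p_1 = 4*7 + 1 = 29, q_1 = 4*1 + 0 = 4.
  i=2: a_2=5, p_2 = 5*29 + 7 = 152, q_2 = 5*4 + 1 = 21.
  i=3: a_3=4, p_3 = 4*152 + 29 = 637, q_3 = 4*21 + 4 = 88.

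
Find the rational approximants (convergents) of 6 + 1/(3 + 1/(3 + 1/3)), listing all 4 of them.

Using the convergent recurrence p_i = a_i*p_{i-1} + p_{i-2}, q_i = a_i*q_{i-1} + q_{i-2} with p_{-2}=0, p_{-1}=1, q_{-2}=1, q_{-1}=0:
  i=0: a_0=6, p_0 = 6*1 + 0 = 6, q_0 = 6*0 + 1 = 1.
  i=1: a_1=3, p_1 = 3*6 + 1 = 19, q_1 = 3*1 + 0 = 3.
  i=2: a_2=3, p_2 = 3*19 + 6 = 63, q_2 = 3*3 + 1 = 10.
  i=3: a_3=3, p_3 = 3*63 + 19 = 208, q_3 = 3*10 + 3 = 33.

6/1, 19/3, 63/10, 208/33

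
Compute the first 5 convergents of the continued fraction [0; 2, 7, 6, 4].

Using the convergent recurrence p_i = a_i*p_{i-1} + p_{i-2}, q_i = a_i*q_{i-1} + q_{i-2} with p_{-2}=0, p_{-1}=1, q_{-2}=1, q_{-1}=0:
  i=0: a_0=0, p_0 = 0*1 + 0 = 0, q_0 = 0*0 + 1 = 1.
  i=1: a_1=2, p_1 = 2*0 + 1 = 1, q_1 = 2*1 + 0 = 2.
  i=2: a_2=7, p_2 = 7*1 + 0 = 7, q_2 = 7*2 + 1 = 15.
  i=3: a_3=6, p_3 = 6*7 + 1 = 43, q_3 = 6*15 + 2 = 92.
  i=4: a_4=4, p_4 = 4*43 + 7 = 179, q_4 = 4*92 + 15 = 383.

0/1, 1/2, 7/15, 43/92, 179/383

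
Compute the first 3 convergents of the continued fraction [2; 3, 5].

2/1, 7/3, 37/16

Using the convergent recurrence p_i = a_i*p_{i-1} + p_{i-2}, q_i = a_i*q_{i-1} + q_{i-2} with p_{-2}=0, p_{-1}=1, q_{-2}=1, q_{-1}=0:
  i=0: a_0=2, p_0 = 2*1 + 0 = 2, q_0 = 2*0 + 1 = 1.
  i=1: a_1=3, p_1 = 3*2 + 1 = 7, q_1 = 3*1 + 0 = 3.
  i=2: a_2=5, p_2 = 5*7 + 2 = 37, q_2 = 5*3 + 1 = 16.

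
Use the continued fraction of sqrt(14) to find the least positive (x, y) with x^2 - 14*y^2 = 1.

(x, y) = (15, 4)

First expand sqrt(14) as a continued fraction. With x_i = (sqrt(14) + m_i)/d_i and (m_0, d_0) = (0, 1): a_0 = floor(sqrt(14)) = 3, since 3^2 = 9 <= 14 < 16 = 4^2.
Iterate m_{i+1} = d_i*a_i - m_i, d_{i+1} = (14 - m_{i+1}^2)/d_i, a_{i+1} = floor((a_0 + m_{i+1})/d_{i+1}):
  m_1 = 1*3 - 0 = 3, d_1 = (14 - 3^2)/1 = 5/1 = 5, a_1 = floor((3 + 3)/5) = 1.
  m_2 = 5*1 - 3 = 2, d_2 = (14 - 2^2)/5 = 10/5 = 2, a_2 = floor((3 + 2)/2) = 2.
  m_3 = 2*2 - 2 = 2, d_3 = (14 - 2^2)/2 = 10/2 = 5, a_3 = floor((3 + 2)/5) = 1.
  m_4 = 5*1 - 2 = 3, d_4 = (14 - 3^2)/5 = 5/5 = 1, a_4 = floor((3 + 3)/1) = 6.
  m_5 = 1*6 - 3 = 3, d_5 = (14 - 3^2)/1 = 5/1 = 5: (m_5, d_5) = (m_1, d_1) = (3, 5), so from here the quotients repeat a_1, ..., a_4; the period length is 4.
So sqrt(14) = [3; (1, 2, 1, 6)] with period length k = 4.
k is even, so the fundamental solution of x^2 - 14y^2 = 1 is (p_{k-1}, q_{k-1}) = (p_3, q_3); compute convergents through index 3.
Convergents (p_i = a_i*p_{i-1} + p_{i-2}, q_i = a_i*q_{i-1} + q_{i-2} with p_{-2}=0, p_{-1}=1, q_{-2}=1, q_{-1}=0):
  i=0: a_0=3, p_0 = 3*1 + 0 = 3, q_0 = 3*0 + 1 = 1.
  i=1: a_1=1, p_1 = 1*3 + 1 = 4, q_1 = 1*1 + 0 = 1.
  i=2: a_2=2, p_2 = 2*4 + 3 = 11, q_2 = 2*1 + 1 = 3.
  i=3: a_3=1, p_3 = 1*11 + 4 = 15, q_3 = 1*3 + 1 = 4.
Check: 15^2 - 14*4^2 = 225 - 224 = 1, so (x, y) = (15, 4) solves the equation, and by the theorem it is the least positive solution.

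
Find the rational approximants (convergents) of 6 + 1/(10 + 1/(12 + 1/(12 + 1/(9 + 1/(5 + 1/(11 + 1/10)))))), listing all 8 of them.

6/1, 61/10, 738/121, 8917/1462, 80991/13279, 413872/67857, 4633583/759706, 46749702/7664917

Using the convergent recurrence p_i = a_i*p_{i-1} + p_{i-2}, q_i = a_i*q_{i-1} + q_{i-2} with p_{-2}=0, p_{-1}=1, q_{-2}=1, q_{-1}=0:
  i=0: a_0=6, p_0 = 6*1 + 0 = 6, q_0 = 6*0 + 1 = 1.
  i=1: a_1=10, p_1 = 10*6 + 1 = 61, q_1 = 10*1 + 0 = 10.
  i=2: a_2=12, p_2 = 12*61 + 6 = 738, q_2 = 12*10 + 1 = 121.
  i=3: a_3=12, p_3 = 12*738 + 61 = 8917, q_3 = 12*121 + 10 = 1462.
  i=4: a_4=9, p_4 = 9*8917 + 738 = 80991, q_4 = 9*1462 + 121 = 13279.
  i=5: a_5=5, p_5 = 5*80991 + 8917 = 413872, q_5 = 5*13279 + 1462 = 67857.
  i=6: a_6=11, p_6 = 11*413872 + 80991 = 4633583, q_6 = 11*67857 + 13279 = 759706.
  i=7: a_7=10, p_7 = 10*4633583 + 413872 = 46749702, q_7 = 10*759706 + 67857 = 7664917.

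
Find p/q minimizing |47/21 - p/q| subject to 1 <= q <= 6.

9/4

Expand x = 47/21 as a continued fraction with the Euclidean algorithm:
  47 = 2*21 + 5, so a_0 = 2.
  21 = 4*5 + 1, so a_1 = 4.
  5 = 5*1 + 0, so a_2 = 5.
so x = [2; 4, 5].
Convergents (p_i = a_i*p_{i-1} + p_{i-2}, q_i = a_i*q_{i-1} + q_{i-2} with p_{-2}=0, p_{-1}=1, q_{-2}=1, q_{-1}=0), until the denominator exceeds 6:
  i=0: a_0=2, p_0 = 2*1 + 0 = 2, q_0 = 2*0 + 1 = 1.
  i=1: a_1=4, p_1 = 4*2 + 1 = 9, q_1 = 4*1 + 0 = 4.
  i=2: a_2=5, p_2 = 5*9 + 2 = 47, q_2 = 5*4 + 1 = 21.
q_2 = 21 > 6, so the last convergent with denominator <= 6 is p_1/q_1 = 9/4.
The closest fraction with denominator <= 6 is either p_1/q_1 or the intermediate fraction (k*p_1 + p_0)/(k*q_1 + q_0) with the largest k >= 1 whose denominator stays <= 6; these approach x as k grows, and every other convergent or intermediate fraction in range is farther away.
Largest k: floor((6 - q_0)/q_1) = floor((6 - 1)/4) = 1.
That gives (1*9 + 2)/(1*4 + 1) = 11/5.
Compare the errors: |x - 9/4| = |47*4 - 9*21|/(21*4) = 1/84, and |x - 11/5| = |47*5 - 11*21|/(21*5) = 4/105.
Cross-multiplying, 1*105 = 105 < 336 = 4*84, so 1/84 is smaller: the convergent 9/4 is closer to x than 11/5.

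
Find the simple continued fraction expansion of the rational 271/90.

[3; 90]

Run the Euclidean algorithm on 271 and 90; the successive quotients are the partial quotients a_0, a_1, ... (each step inverts the fractional part left over by the previous one):
  271 = 3*90 + 1, so a_0 = 3.
  90 = 90*1 + 0, so a_1 = 90.
The remainder reaches 0 after 2 divisions, so the expansion has 2 partial quotients, read off in order.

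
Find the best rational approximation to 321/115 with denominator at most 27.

Expand x = 321/115 as a continued fraction with the Euclidean algorithm:
  321 = 2*115 + 91, so a_0 = 2.
  115 = 1*91 + 24, so a_1 = 1.
  91 = 3*24 + 19, so a_2 = 3.
  24 = 1*19 + 5, so a_3 = 1.
  19 = 3*5 + 4, so a_4 = 3.
  5 = 1*4 + 1, so a_5 = 1.
  4 = 4*1 + 0, so a_6 = 4.
so x = [2; 1, 3, 1, 3, 1, 4].
Convergents (p_i = a_i*p_{i-1} + p_{i-2}, q_i = a_i*q_{i-1} + q_{i-2} with p_{-2}=0, p_{-1}=1, q_{-2}=1, q_{-1}=0), until the denominator exceeds 27:
  i=0: a_0=2, p_0 = 2*1 + 0 = 2, q_0 = 2*0 + 1 = 1.
  i=1: a_1=1, p_1 = 1*2 + 1 = 3, q_1 = 1*1 + 0 = 1.
  i=2: a_2=3, p_2 = 3*3 + 2 = 11, q_2 = 3*1 + 1 = 4.
  i=3: a_3=1, p_3 = 1*11 + 3 = 14, q_3 = 1*4 + 1 = 5.
  i=4: a_4=3, p_4 = 3*14 + 11 = 53, q_4 = 3*5 + 4 = 19.
  i=5: a_5=1, p_5 = 1*53 + 14 = 67, q_5 = 1*19 + 5 = 24.
  i=6: a_6=4, p_6 = 4*67 + 53 = 321, q_6 = 4*24 + 19 = 115.
q_6 = 115 > 27, so the last convergent with denominator <= 27 is p_5/q_5 = 67/24.
The closest fraction with denominator <= 27 is either p_5/q_5 or the intermediate fraction (k*p_5 + p_4)/(k*q_5 + q_4) with the largest k >= 1 whose denominator stays <= 27; these approach x as k grows, and every other convergent or intermediate fraction in range is farther away.
Largest k: floor((27 - q_4)/q_5) = floor((27 - 19)/24) = 0.
Since k = 0, no intermediate fraction beyond p_5/q_5 has denominator <= 27, so the convergent 67/24 is the closest (its error is |321*24 - 67*115|/(115*24) = 1/2760).

67/24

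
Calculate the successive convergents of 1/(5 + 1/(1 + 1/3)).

Using the convergent recurrence p_i = a_i*p_{i-1} + p_{i-2}, q_i = a_i*q_{i-1} + q_{i-2} with p_{-2}=0, p_{-1}=1, q_{-2}=1, q_{-1}=0:
  i=0: a_0=0, p_0 = 0*1 + 0 = 0, q_0 = 0*0 + 1 = 1.
  i=1: a_1=5, p_1 = 5*0 + 1 = 1, q_1 = 5*1 + 0 = 5.
  i=2: a_2=1, p_2 = 1*1 + 0 = 1, q_2 = 1*5 + 1 = 6.
  i=3: a_3=3, p_3 = 3*1 + 1 = 4, q_3 = 3*6 + 5 = 23.

0/1, 1/5, 1/6, 4/23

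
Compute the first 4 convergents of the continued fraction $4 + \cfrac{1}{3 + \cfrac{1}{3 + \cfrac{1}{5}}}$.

Using the convergent recurrence p_i = a_i*p_{i-1} + p_{i-2}, q_i = a_i*q_{i-1} + q_{i-2} with p_{-2}=0, p_{-1}=1, q_{-2}=1, q_{-1}=0:
  i=0: a_0=4, p_0 = 4*1 + 0 = 4, q_0 = 4*0 + 1 = 1.
  i=1: a_1=3, p_1 = 3*4 + 1 = 13, q_1 = 3*1 + 0 = 3.
  i=2: a_2=3, p_2 = 3*13 + 4 = 43, q_2 = 3*3 + 1 = 10.
  i=3: a_3=5, p_3 = 5*43 + 13 = 228, q_3 = 5*10 + 3 = 53.

4/1, 13/3, 43/10, 228/53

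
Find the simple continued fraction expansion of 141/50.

Run the Euclidean algorithm on 141 and 50; the successive quotients are the partial quotients a_0, a_1, ... (each step inverts the fractional part left over by the previous one):
  141 = 2*50 + 41, so a_0 = 2.
  50 = 1*41 + 9, so a_1 = 1.
  41 = 4*9 + 5, so a_2 = 4.
  9 = 1*5 + 4, so a_3 = 1.
  5 = 1*4 + 1, so a_4 = 1.
  4 = 4*1 + 0, so a_5 = 4.
The remainder reaches 0 after 6 divisions, so the expansion has 6 partial quotients, read off in order.

[2; 1, 4, 1, 1, 4]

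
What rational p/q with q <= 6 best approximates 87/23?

19/5

Expand x = 87/23 as a continued fraction with the Euclidean algorithm:
  87 = 3*23 + 18, so a_0 = 3.
  23 = 1*18 + 5, so a_1 = 1.
  18 = 3*5 + 3, so a_2 = 3.
  5 = 1*3 + 2, so a_3 = 1.
  3 = 1*2 + 1, so a_4 = 1.
  2 = 2*1 + 0, so a_5 = 2.
so x = [3; 1, 3, 1, 1, 2].
Convergents (p_i = a_i*p_{i-1} + p_{i-2}, q_i = a_i*q_{i-1} + q_{i-2} with p_{-2}=0, p_{-1}=1, q_{-2}=1, q_{-1}=0), until the denominator exceeds 6:
  i=0: a_0=3, p_0 = 3*1 + 0 = 3, q_0 = 3*0 + 1 = 1.
  i=1: a_1=1, p_1 = 1*3 + 1 = 4, q_1 = 1*1 + 0 = 1.
  i=2: a_2=3, p_2 = 3*4 + 3 = 15, q_2 = 3*1 + 1 = 4.
  i=3: a_3=1, p_3 = 1*15 + 4 = 19, q_3 = 1*4 + 1 = 5.
  i=4: a_4=1, p_4 = 1*19 + 15 = 34, q_4 = 1*5 + 4 = 9.
q_4 = 9 > 6, so the last convergent with denominator <= 6 is p_3/q_3 = 19/5.
The closest fraction with denominator <= 6 is either p_3/q_3 or the intermediate fraction (k*p_3 + p_2)/(k*q_3 + q_2) with the largest k >= 1 whose denominator stays <= 6; these approach x as k grows, and every other convergent or intermediate fraction in range is farther away.
Largest k: floor((6 - q_2)/q_3) = floor((6 - 4)/5) = 0.
Since k = 0, no intermediate fraction beyond p_3/q_3 has denominator <= 6, so the convergent 19/5 is the closest (its error is |87*5 - 19*23|/(23*5) = 2/115).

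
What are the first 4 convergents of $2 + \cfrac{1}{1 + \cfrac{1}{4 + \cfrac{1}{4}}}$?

Using the convergent recurrence p_i = a_i*p_{i-1} + p_{i-2}, q_i = a_i*q_{i-1} + q_{i-2} with p_{-2}=0, p_{-1}=1, q_{-2}=1, q_{-1}=0:
  i=0: a_0=2, p_0 = 2*1 + 0 = 2, q_0 = 2*0 + 1 = 1.
  i=1: a_1=1, p_1 = 1*2 + 1 = 3, q_1 = 1*1 + 0 = 1.
  i=2: a_2=4, p_2 = 4*3 + 2 = 14, q_2 = 4*1 + 1 = 5.
  i=3: a_3=4, p_3 = 4*14 + 3 = 59, q_3 = 4*5 + 1 = 21.

2/1, 3/1, 14/5, 59/21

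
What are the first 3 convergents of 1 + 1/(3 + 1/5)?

1/1, 4/3, 21/16

Using the convergent recurrence p_i = a_i*p_{i-1} + p_{i-2}, q_i = a_i*q_{i-1} + q_{i-2} with p_{-2}=0, p_{-1}=1, q_{-2}=1, q_{-1}=0:
  i=0: a_0=1, p_0 = 1*1 + 0 = 1, q_0 = 1*0 + 1 = 1.
  i=1: a_1=3, p_1 = 3*1 + 1 = 4, q_1 = 3*1 + 0 = 3.
  i=2: a_2=5, p_2 = 5*4 + 1 = 21, q_2 = 5*3 + 1 = 16.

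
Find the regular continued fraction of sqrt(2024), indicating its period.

[44; (1, 88)]

Write x_i = (sqrt(2024) + m_i)/d_i with (m_0, d_0) = (0, 1). a_0 = floor(sqrt(2024)) = 44, since 44^2 = 1936 <= 2024 < 2025 = 45^2.
Iterate m_{i+1} = d_i*a_i - m_i, d_{i+1} = (2024 - m_{i+1}^2)/d_i, a_{i+1} = floor((a_0 + m_{i+1})/d_{i+1}):
  m_1 = 1*44 - 0 = 44, d_1 = (2024 - 44^2)/1 = 88/1 = 88, a_1 = floor((44 + 44)/88) = 1.
  m_2 = 88*1 - 44 = 44, d_2 = (2024 - 44^2)/88 = 88/88 = 1, a_2 = floor((44 + 44)/1) = 88.
  m_3 = 1*88 - 44 = 44, d_3 = (2024 - 44^2)/1 = 88/1 = 88: (m_3, d_3) = (m_1, d_1) = (44, 88), so from here the quotients repeat a_1, a_2; the period length is 2.
Hence the expansion of sqrt(2024) is a_0 = 44 followed by the repeating block 1, 88 (period 2).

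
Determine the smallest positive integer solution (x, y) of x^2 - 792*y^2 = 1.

First expand sqrt(792) as a continued fraction. With x_i = (sqrt(792) + m_i)/d_i and (m_0, d_0) = (0, 1): a_0 = floor(sqrt(792)) = 28, since 28^2 = 784 <= 792 < 841 = 29^2.
Iterate m_{i+1} = d_i*a_i - m_i, d_{i+1} = (792 - m_{i+1}^2)/d_i, a_{i+1} = floor((a_0 + m_{i+1})/d_{i+1}):
  m_1 = 1*28 - 0 = 28, d_1 = (792 - 28^2)/1 = 8/1 = 8, a_1 = floor((28 + 28)/8) = 7.
  m_2 = 8*7 - 28 = 28, d_2 = (792 - 28^2)/8 = 8/8 = 1, a_2 = floor((28 + 28)/1) = 56.
  m_3 = 1*56 - 28 = 28, d_3 = (792 - 28^2)/1 = 8/1 = 8: (m_3, d_3) = (m_1, d_1) = (28, 8), so from here the quotients repeat a_1, a_2; the period length is 2.
So sqrt(792) = [28; (7, 56)] with period length k = 2.
k is even, so the fundamental solution of x^2 - 792y^2 = 1 is (p_{k-1}, q_{k-1}) = (p_1, q_1); compute convergents through index 1.
Convergents (p_i = a_i*p_{i-1} + p_{i-2}, q_i = a_i*q_{i-1} + q_{i-2} with p_{-2}=0, p_{-1}=1, q_{-2}=1, q_{-1}=0):
  i=0: a_0=28, p_0 = 28*1 + 0 = 28, q_0 = 28*0 + 1 = 1.
  i=1: a_1=7, p_1 = 7*28 + 1 = 197, q_1 = 7*1 + 0 = 7.
Check: 197^2 - 792*7^2 = 38809 - 38808 = 1, so (x, y) = (197, 7) solves the equation, and by the theorem it is the least positive solution.

(x, y) = (197, 7)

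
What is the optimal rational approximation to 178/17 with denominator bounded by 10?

Expand x = 178/17 as a continued fraction with the Euclidean algorithm:
  178 = 10*17 + 8, so a_0 = 10.
  17 = 2*8 + 1, so a_1 = 2.
  8 = 8*1 + 0, so a_2 = 8.
so x = [10; 2, 8].
Convergents (p_i = a_i*p_{i-1} + p_{i-2}, q_i = a_i*q_{i-1} + q_{i-2} with p_{-2}=0, p_{-1}=1, q_{-2}=1, q_{-1}=0), until the denominator exceeds 10:
  i=0: a_0=10, p_0 = 10*1 + 0 = 10, q_0 = 10*0 + 1 = 1.
  i=1: a_1=2, p_1 = 2*10 + 1 = 21, q_1 = 2*1 + 0 = 2.
  i=2: a_2=8, p_2 = 8*21 + 10 = 178, q_2 = 8*2 + 1 = 17.
q_2 = 17 > 10, so the last convergent with denominator <= 10 is p_1/q_1 = 21/2.
The closest fraction with denominator <= 10 is either p_1/q_1 or the intermediate fraction (k*p_1 + p_0)/(k*q_1 + q_0) with the largest k >= 1 whose denominator stays <= 10; these approach x as k grows, and every other convergent or intermediate fraction in range is farther away.
Largest k: floor((10 - q_0)/q_1) = floor((10 - 1)/2) = 4.
That gives (4*21 + 10)/(4*2 + 1) = 94/9.
Compare the errors: |x - 21/2| = |178*2 - 21*17|/(17*2) = 1/34, and |x - 94/9| = |178*9 - 94*17|/(17*9) = 4/153.
Cross-multiplying, 4*34 = 136 < 153 = 1*153, so 4/153 is smaller: the intermediate fraction 94/9 is closer to x than 21/2.

94/9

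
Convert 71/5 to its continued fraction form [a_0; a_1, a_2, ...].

Run the Euclidean algorithm on 71 and 5; the successive quotients are the partial quotients a_0, a_1, ... (each step inverts the fractional part left over by the previous one):
  71 = 14*5 + 1, so a_0 = 14.
  5 = 5*1 + 0, so a_1 = 5.
The remainder reaches 0 after 2 divisions, so the expansion has 2 partial quotients, read off in order.

[14; 5]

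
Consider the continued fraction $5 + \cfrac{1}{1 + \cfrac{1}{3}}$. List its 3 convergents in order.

5/1, 6/1, 23/4

Using the convergent recurrence p_i = a_i*p_{i-1} + p_{i-2}, q_i = a_i*q_{i-1} + q_{i-2} with p_{-2}=0, p_{-1}=1, q_{-2}=1, q_{-1}=0:
  i=0: a_0=5, p_0 = 5*1 + 0 = 5, q_0 = 5*0 + 1 = 1.
  i=1: a_1=1, p_1 = 1*5 + 1 = 6, q_1 = 1*1 + 0 = 1.
  i=2: a_2=3, p_2 = 3*6 + 5 = 23, q_2 = 3*1 + 1 = 4.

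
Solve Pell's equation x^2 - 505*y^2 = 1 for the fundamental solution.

(x, y) = (809, 36)

First expand sqrt(505) as a continued fraction. With x_i = (sqrt(505) + m_i)/d_i and (m_0, d_0) = (0, 1): a_0 = floor(sqrt(505)) = 22, since 22^2 = 484 <= 505 < 529 = 23^2.
Iterate m_{i+1} = d_i*a_i - m_i, d_{i+1} = (505 - m_{i+1}^2)/d_i, a_{i+1} = floor((a_0 + m_{i+1})/d_{i+1}):
  m_1 = 1*22 - 0 = 22, d_1 = (505 - 22^2)/1 = 21/1 = 21, a_1 = floor((22 + 22)/21) = 2.
  m_2 = 21*2 - 22 = 20, d_2 = (505 - 20^2)/21 = 105/21 = 5, a_2 = floor((22 + 20)/5) = 8.
  m_3 = 5*8 - 20 = 20, d_3 = (505 - 20^2)/5 = 105/5 = 21, a_3 = floor((22 + 20)/21) = 2.
  m_4 = 21*2 - 20 = 22, d_4 = (505 - 22^2)/21 = 21/21 = 1, a_4 = floor((22 + 22)/1) = 44.
  m_5 = 1*44 - 22 = 22, d_5 = (505 - 22^2)/1 = 21/1 = 21: (m_5, d_5) = (m_1, d_1) = (22, 21), so from here the quotients repeat a_1, ..., a_4; the period length is 4.
So sqrt(505) = [22; (2, 8, 2, 44)] with period length k = 4.
k is even, so the fundamental solution of x^2 - 505y^2 = 1 is (p_{k-1}, q_{k-1}) = (p_3, q_3); compute convergents through index 3.
Convergents (p_i = a_i*p_{i-1} + p_{i-2}, q_i = a_i*q_{i-1} + q_{i-2} with p_{-2}=0, p_{-1}=1, q_{-2}=1, q_{-1}=0):
  i=0: a_0=22, p_0 = 22*1 + 0 = 22, q_0 = 22*0 + 1 = 1.
  i=1: a_1=2, p_1 = 2*22 + 1 = 45, q_1 = 2*1 + 0 = 2.
  i=2: a_2=8, p_2 = 8*45 + 22 = 382, q_2 = 8*2 + 1 = 17.
  i=3: a_3=2, p_3 = 2*382 + 45 = 809, q_3 = 2*17 + 2 = 36.
Check: 809^2 - 505*36^2 = 654481 - 654480 = 1, so (x, y) = (809, 36) solves the equation, and by the theorem it is the least positive solution.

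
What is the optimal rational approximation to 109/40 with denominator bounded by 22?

Expand x = 109/40 as a continued fraction with the Euclidean algorithm:
  109 = 2*40 + 29, so a_0 = 2.
  40 = 1*29 + 11, so a_1 = 1.
  29 = 2*11 + 7, so a_2 = 2.
  11 = 1*7 + 4, so a_3 = 1.
  7 = 1*4 + 3, so a_4 = 1.
  4 = 1*3 + 1, so a_5 = 1.
  3 = 3*1 + 0, so a_6 = 3.
so x = [2; 1, 2, 1, 1, 1, 3].
Convergents (p_i = a_i*p_{i-1} + p_{i-2}, q_i = a_i*q_{i-1} + q_{i-2} with p_{-2}=0, p_{-1}=1, q_{-2}=1, q_{-1}=0), until the denominator exceeds 22:
  i=0: a_0=2, p_0 = 2*1 + 0 = 2, q_0 = 2*0 + 1 = 1.
  i=1: a_1=1, p_1 = 1*2 + 1 = 3, q_1 = 1*1 + 0 = 1.
  i=2: a_2=2, p_2 = 2*3 + 2 = 8, q_2 = 2*1 + 1 = 3.
  i=3: a_3=1, p_3 = 1*8 + 3 = 11, q_3 = 1*3 + 1 = 4.
  i=4: a_4=1, p_4 = 1*11 + 8 = 19, q_4 = 1*4 + 3 = 7.
  i=5: a_5=1, p_5 = 1*19 + 11 = 30, q_5 = 1*7 + 4 = 11.
  i=6: a_6=3, p_6 = 3*30 + 19 = 109, q_6 = 3*11 + 7 = 40.
q_6 = 40 > 22, so the last convergent with denominator <= 22 is p_5/q_5 = 30/11.
The closest fraction with denominator <= 22 is either p_5/q_5 or the intermediate fraction (k*p_5 + p_4)/(k*q_5 + q_4) with the largest k >= 1 whose denominator stays <= 22; these approach x as k grows, and every other convergent or intermediate fraction in range is farther away.
Largest k: floor((22 - q_4)/q_5) = floor((22 - 7)/11) = 1.
That gives (1*30 + 19)/(1*11 + 7) = 49/18.
Compare the errors: |x - 30/11| = |109*11 - 30*40|/(40*11) = 1/440, and |x - 49/18| = |109*18 - 49*40|/(40*18) = 2/720.
Cross-multiplying, 1*720 = 720 < 880 = 2*440, so 1/440 is smaller: the convergent 30/11 is closer to x than 49/18.

30/11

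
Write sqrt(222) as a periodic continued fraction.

[14; (1, 8, 1, 28)]

Write x_i = (sqrt(222) + m_i)/d_i with (m_0, d_0) = (0, 1). a_0 = floor(sqrt(222)) = 14, since 14^2 = 196 <= 222 < 225 = 15^2.
Iterate m_{i+1} = d_i*a_i - m_i, d_{i+1} = (222 - m_{i+1}^2)/d_i, a_{i+1} = floor((a_0 + m_{i+1})/d_{i+1}):
  m_1 = 1*14 - 0 = 14, d_1 = (222 - 14^2)/1 = 26/1 = 26, a_1 = floor((14 + 14)/26) = 1.
  m_2 = 26*1 - 14 = 12, d_2 = (222 - 12^2)/26 = 78/26 = 3, a_2 = floor((14 + 12)/3) = 8.
  m_3 = 3*8 - 12 = 12, d_3 = (222 - 12^2)/3 = 78/3 = 26, a_3 = floor((14 + 12)/26) = 1.
  m_4 = 26*1 - 12 = 14, d_4 = (222 - 14^2)/26 = 26/26 = 1, a_4 = floor((14 + 14)/1) = 28.
  m_5 = 1*28 - 14 = 14, d_5 = (222 - 14^2)/1 = 26/1 = 26: (m_5, d_5) = (m_1, d_1) = (14, 26), so from here the quotients repeat a_1, ..., a_4; the period length is 4.
Hence the expansion of sqrt(222) is a_0 = 14 followed by the repeating block 1, 8, 1, 28 (period 4).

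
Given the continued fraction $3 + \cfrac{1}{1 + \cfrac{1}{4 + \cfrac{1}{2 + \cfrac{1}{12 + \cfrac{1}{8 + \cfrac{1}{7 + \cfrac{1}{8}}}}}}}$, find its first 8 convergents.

3/1, 4/1, 19/5, 42/11, 523/137, 4226/1107, 30105/7886, 245066/64195

Using the convergent recurrence p_i = a_i*p_{i-1} + p_{i-2}, q_i = a_i*q_{i-1} + q_{i-2} with p_{-2}=0, p_{-1}=1, q_{-2}=1, q_{-1}=0:
  i=0: a_0=3, p_0 = 3*1 + 0 = 3, q_0 = 3*0 + 1 = 1.
  i=1: a_1=1, p_1 = 1*3 + 1 = 4, q_1 = 1*1 + 0 = 1.
  i=2: a_2=4, p_2 = 4*4 + 3 = 19, q_2 = 4*1 + 1 = 5.
  i=3: a_3=2, p_3 = 2*19 + 4 = 42, q_3 = 2*5 + 1 = 11.
  i=4: a_4=12, p_4 = 12*42 + 19 = 523, q_4 = 12*11 + 5 = 137.
  i=5: a_5=8, p_5 = 8*523 + 42 = 4226, q_5 = 8*137 + 11 = 1107.
  i=6: a_6=7, p_6 = 7*4226 + 523 = 30105, q_6 = 7*1107 + 137 = 7886.
  i=7: a_7=8, p_7 = 8*30105 + 4226 = 245066, q_7 = 8*7886 + 1107 = 64195.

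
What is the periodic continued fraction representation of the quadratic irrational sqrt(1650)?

[40; (1, 1, 1, 1, 1, 2, 1, 1, 1, 1, 1, 80)]

Write x_i = (sqrt(1650) + m_i)/d_i with (m_0, d_0) = (0, 1). a_0 = floor(sqrt(1650)) = 40, since 40^2 = 1600 <= 1650 < 1681 = 41^2.
Iterate m_{i+1} = d_i*a_i - m_i, d_{i+1} = (1650 - m_{i+1}^2)/d_i, a_{i+1} = floor((a_0 + m_{i+1})/d_{i+1}):
  m_1 = 1*40 - 0 = 40, d_1 = (1650 - 40^2)/1 = 50/1 = 50, a_1 = floor((40 + 40)/50) = 1.
  m_2 = 50*1 - 40 = 10, d_2 = (1650 - 10^2)/50 = 1550/50 = 31, a_2 = floor((40 + 10)/31) = 1.
  m_3 = 31*1 - 10 = 21, d_3 = (1650 - 21^2)/31 = 1209/31 = 39, a_3 = floor((40 + 21)/39) = 1.
  m_4 = 39*1 - 21 = 18, d_4 = (1650 - 18^2)/39 = 1326/39 = 34, a_4 = floor((40 + 18)/34) = 1.
  m_5 = 34*1 - 18 = 16, d_5 = (1650 - 16^2)/34 = 1394/34 = 41, a_5 = floor((40 + 16)/41) = 1.
  m_6 = 41*1 - 16 = 25, d_6 = (1650 - 25^2)/41 = 1025/41 = 25, a_6 = floor((40 + 25)/25) = 2.
  m_7 = 25*2 - 25 = 25, d_7 = (1650 - 25^2)/25 = 1025/25 = 41, a_7 = floor((40 + 25)/41) = 1.
  m_8 = 41*1 - 25 = 16, d_8 = (1650 - 16^2)/41 = 1394/41 = 34, a_8 = floor((40 + 16)/34) = 1.
  m_9 = 34*1 - 16 = 18, d_9 = (1650 - 18^2)/34 = 1326/34 = 39, a_9 = floor((40 + 18)/39) = 1.
  m_10 = 39*1 - 18 = 21, d_10 = (1650 - 21^2)/39 = 1209/39 = 31, a_10 = floor((40 + 21)/31) = 1.
  m_11 = 31*1 - 21 = 10, d_11 = (1650 - 10^2)/31 = 1550/31 = 50, a_11 = floor((40 + 10)/50) = 1.
  m_12 = 50*1 - 10 = 40, d_12 = (1650 - 40^2)/50 = 50/50 = 1, a_12 = floor((40 + 40)/1) = 80.
  m_13 = 1*80 - 40 = 40, d_13 = (1650 - 40^2)/1 = 50/1 = 50: (m_13, d_13) = (m_1, d_1) = (40, 50), so from here the quotients repeat a_1, ..., a_12; the period length is 12.
Hence the expansion of sqrt(1650) is a_0 = 40 followed by the repeating block 1, 1, 1, 1, 1, 2, 1, 1, 1, 1, 1, 80 (period 12).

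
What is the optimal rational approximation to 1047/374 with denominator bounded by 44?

14/5

Expand x = 1047/374 as a continued fraction with the Euclidean algorithm:
  1047 = 2*374 + 299, so a_0 = 2.
  374 = 1*299 + 75, so a_1 = 1.
  299 = 3*75 + 74, so a_2 = 3.
  75 = 1*74 + 1, so a_3 = 1.
  74 = 74*1 + 0, so a_4 = 74.
so x = [2; 1, 3, 1, 74].
Convergents (p_i = a_i*p_{i-1} + p_{i-2}, q_i = a_i*q_{i-1} + q_{i-2} with p_{-2}=0, p_{-1}=1, q_{-2}=1, q_{-1}=0), until the denominator exceeds 44:
  i=0: a_0=2, p_0 = 2*1 + 0 = 2, q_0 = 2*0 + 1 = 1.
  i=1: a_1=1, p_1 = 1*2 + 1 = 3, q_1 = 1*1 + 0 = 1.
  i=2: a_2=3, p_2 = 3*3 + 2 = 11, q_2 = 3*1 + 1 = 4.
  i=3: a_3=1, p_3 = 1*11 + 3 = 14, q_3 = 1*4 + 1 = 5.
  i=4: a_4=74, p_4 = 74*14 + 11 = 1047, q_4 = 74*5 + 4 = 374.
q_4 = 374 > 44, so the last convergent with denominator <= 44 is p_3/q_3 = 14/5.
The closest fraction with denominator <= 44 is either p_3/q_3 or the intermediate fraction (k*p_3 + p_2)/(k*q_3 + q_2) with the largest k >= 1 whose denominator stays <= 44; these approach x as k grows, and every other convergent or intermediate fraction in range is farther away.
Largest k: floor((44 - q_2)/q_3) = floor((44 - 4)/5) = 8.
That gives (8*14 + 11)/(8*5 + 4) = 123/44.
Compare the errors: |x - 14/5| = |1047*5 - 14*374|/(374*5) = 1/1870, and |x - 123/44| = |1047*44 - 123*374|/(374*44) = 66/16456.
Cross-multiplying, 1*16456 = 16456 < 123420 = 66*1870, so 1/1870 is smaller: the convergent 14/5 is closer to x than 123/44.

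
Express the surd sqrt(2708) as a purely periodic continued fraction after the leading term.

Write x_i = (sqrt(2708) + m_i)/d_i with (m_0, d_0) = (0, 1). a_0 = floor(sqrt(2708)) = 52, since 52^2 = 2704 <= 2708 < 2809 = 53^2.
Iterate m_{i+1} = d_i*a_i - m_i, d_{i+1} = (2708 - m_{i+1}^2)/d_i, a_{i+1} = floor((a_0 + m_{i+1})/d_{i+1}):
  m_1 = 1*52 - 0 = 52, d_1 = (2708 - 52^2)/1 = 4/1 = 4, a_1 = floor((52 + 52)/4) = 26.
  m_2 = 4*26 - 52 = 52, d_2 = (2708 - 52^2)/4 = 4/4 = 1, a_2 = floor((52 + 52)/1) = 104.
  m_3 = 1*104 - 52 = 52, d_3 = (2708 - 52^2)/1 = 4/1 = 4: (m_3, d_3) = (m_1, d_1) = (52, 4), so from here the quotients repeat a_1, a_2; the period length is 2.
Hence the expansion of sqrt(2708) is a_0 = 52 followed by the repeating block 26, 104 (period 2).

[52; (26, 104)]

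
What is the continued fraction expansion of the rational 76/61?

[1; 4, 15]

Run the Euclidean algorithm on 76 and 61; the successive quotients are the partial quotients a_0, a_1, ... (each step inverts the fractional part left over by the previous one):
  76 = 1*61 + 15, so a_0 = 1.
  61 = 4*15 + 1, so a_1 = 4.
  15 = 15*1 + 0, so a_2 = 15.
The remainder reaches 0 after 3 divisions, so the expansion has 3 partial quotients, read off in order.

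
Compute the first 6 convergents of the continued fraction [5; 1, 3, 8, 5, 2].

5/1, 6/1, 23/4, 190/33, 973/169, 2136/371

Using the convergent recurrence p_i = a_i*p_{i-1} + p_{i-2}, q_i = a_i*q_{i-1} + q_{i-2} with p_{-2}=0, p_{-1}=1, q_{-2}=1, q_{-1}=0:
  i=0: a_0=5, p_0 = 5*1 + 0 = 5, q_0 = 5*0 + 1 = 1.
  i=1: a_1=1, p_1 = 1*5 + 1 = 6, q_1 = 1*1 + 0 = 1.
  i=2: a_2=3, p_2 = 3*6 + 5 = 23, q_2 = 3*1 + 1 = 4.
  i=3: a_3=8, p_3 = 8*23 + 6 = 190, q_3 = 8*4 + 1 = 33.
  i=4: a_4=5, p_4 = 5*190 + 23 = 973, q_4 = 5*33 + 4 = 169.
  i=5: a_5=2, p_5 = 2*973 + 190 = 2136, q_5 = 2*169 + 33 = 371.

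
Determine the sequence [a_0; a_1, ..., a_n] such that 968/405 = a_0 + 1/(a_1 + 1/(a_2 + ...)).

[2; 2, 1, 1, 3, 2, 4, 2]

Run the Euclidean algorithm on 968 and 405; the successive quotients are the partial quotients a_0, a_1, ... (each step inverts the fractional part left over by the previous one):
  968 = 2*405 + 158, so a_0 = 2.
  405 = 2*158 + 89, so a_1 = 2.
  158 = 1*89 + 69, so a_2 = 1.
  89 = 1*69 + 20, so a_3 = 1.
  69 = 3*20 + 9, so a_4 = 3.
  20 = 2*9 + 2, so a_5 = 2.
  9 = 4*2 + 1, so a_6 = 4.
  2 = 2*1 + 0, so a_7 = 2.
The remainder reaches 0 after 8 divisions, so the expansion has 8 partial quotients, read off in order.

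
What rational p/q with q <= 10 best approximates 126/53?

Expand x = 126/53 as a continued fraction with the Euclidean algorithm:
  126 = 2*53 + 20, so a_0 = 2.
  53 = 2*20 + 13, so a_1 = 2.
  20 = 1*13 + 7, so a_2 = 1.
  13 = 1*7 + 6, so a_3 = 1.
  7 = 1*6 + 1, so a_4 = 1.
  6 = 6*1 + 0, so a_5 = 6.
so x = [2; 2, 1, 1, 1, 6].
Convergents (p_i = a_i*p_{i-1} + p_{i-2}, q_i = a_i*q_{i-1} + q_{i-2} with p_{-2}=0, p_{-1}=1, q_{-2}=1, q_{-1}=0), until the denominator exceeds 10:
  i=0: a_0=2, p_0 = 2*1 + 0 = 2, q_0 = 2*0 + 1 = 1.
  i=1: a_1=2, p_1 = 2*2 + 1 = 5, q_1 = 2*1 + 0 = 2.
  i=2: a_2=1, p_2 = 1*5 + 2 = 7, q_2 = 1*2 + 1 = 3.
  i=3: a_3=1, p_3 = 1*7 + 5 = 12, q_3 = 1*3 + 2 = 5.
  i=4: a_4=1, p_4 = 1*12 + 7 = 19, q_4 = 1*5 + 3 = 8.
  i=5: a_5=6, p_5 = 6*19 + 12 = 126, q_5 = 6*8 + 5 = 53.
q_5 = 53 > 10, so the last convergent with denominator <= 10 is p_4/q_4 = 19/8.
The closest fraction with denominator <= 10 is either p_4/q_4 or the intermediate fraction (k*p_4 + p_3)/(k*q_4 + q_3) with the largest k >= 1 whose denominator stays <= 10; these approach x as k grows, and every other convergent or intermediate fraction in range is farther away.
Largest k: floor((10 - q_3)/q_4) = floor((10 - 5)/8) = 0.
Since k = 0, no intermediate fraction beyond p_4/q_4 has denominator <= 10, so the convergent 19/8 is the closest (its error is |126*8 - 19*53|/(53*8) = 1/424).

19/8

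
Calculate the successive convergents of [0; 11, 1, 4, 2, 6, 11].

Using the convergent recurrence p_i = a_i*p_{i-1} + p_{i-2}, q_i = a_i*q_{i-1} + q_{i-2} with p_{-2}=0, p_{-1}=1, q_{-2}=1, q_{-1}=0:
  i=0: a_0=0, p_0 = 0*1 + 0 = 0, q_0 = 0*0 + 1 = 1.
  i=1: a_1=11, p_1 = 11*0 + 1 = 1, q_1 = 11*1 + 0 = 11.
  i=2: a_2=1, p_2 = 1*1 + 0 = 1, q_2 = 1*11 + 1 = 12.
  i=3: a_3=4, p_3 = 4*1 + 1 = 5, q_3 = 4*12 + 11 = 59.
  i=4: a_4=2, p_4 = 2*5 + 1 = 11, q_4 = 2*59 + 12 = 130.
  i=5: a_5=6, p_5 = 6*11 + 5 = 71, q_5 = 6*130 + 59 = 839.
  i=6: a_6=11, p_6 = 11*71 + 11 = 792, q_6 = 11*839 + 130 = 9359.

0/1, 1/11, 1/12, 5/59, 11/130, 71/839, 792/9359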